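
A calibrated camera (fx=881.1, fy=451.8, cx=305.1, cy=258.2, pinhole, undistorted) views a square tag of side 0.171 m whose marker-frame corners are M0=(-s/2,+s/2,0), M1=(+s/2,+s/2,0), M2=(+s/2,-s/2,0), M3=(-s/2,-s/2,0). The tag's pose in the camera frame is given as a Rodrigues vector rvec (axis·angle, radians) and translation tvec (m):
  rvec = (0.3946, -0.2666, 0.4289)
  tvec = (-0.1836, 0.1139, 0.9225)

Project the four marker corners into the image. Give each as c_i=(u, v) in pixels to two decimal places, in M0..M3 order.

c0=(20.85, 334.48) c1=(172.43, 357.68) c2=(238.28, 293.55) c3=(81.64, 264.74)

Intrinsics K: fx=881.1, fy=451.8, cx=305.1, cy=258.2
Marker side s = 0.171 m; corners in marker frame (Z=0):
  M0 = (-0.0855, +0.0855, 0)
  M1 = (+0.0855, +0.0855, 0)
  M2 = (+0.0855, -0.0855, 0)
  M3 = (-0.0855, -0.0855, 0)
rvec = (0.3946, -0.2666, 0.4289), |rvec| = θ = 0.64089 rad = 36.720°
Rodrigues: sinθ=0.59791, 1−cosθ=0.19844; R = I + sinθ·[k]× + (1−cosθ)·[k]×²:
    [+0.87679 -0.45096 -0.16696]
    [+0.34931 +0.83590 -0.42338]
    [+0.33049 +0.31289 +0.89044]
t = (-0.1836, 0.1139, 0.9225) m
M0: Pc = R·M0+t = (-0.29712, +0.15550, +0.92100); u = 881.1·(-0.29712)/0.92100 + 305.1 = 20.8482, v = 451.8·(+0.15550)/0.92100 + 258.2 = 334.4831
M1: Pc = R·M1+t = (-0.14719, +0.21524, +0.97751); u = 881.1·(-0.14719)/0.97751 + 305.1 = 172.4255, v = 451.8·(+0.21524)/0.97751 + 258.2 = 357.6810
M2: Pc = R·M2+t = (-0.07008, +0.07230, +0.92400); u = 881.1·(-0.07008)/0.92400 + 305.1 = 238.2765, v = 451.8·(+0.07230)/0.92400 + 258.2 = 293.5500
M3: Pc = R·M3+t = (-0.22001, +0.01256, +0.86749); u = 881.1·(-0.22001)/0.86749 + 305.1 = 81.6401, v = 451.8·(+0.01256)/0.86749 + 258.2 = 264.7436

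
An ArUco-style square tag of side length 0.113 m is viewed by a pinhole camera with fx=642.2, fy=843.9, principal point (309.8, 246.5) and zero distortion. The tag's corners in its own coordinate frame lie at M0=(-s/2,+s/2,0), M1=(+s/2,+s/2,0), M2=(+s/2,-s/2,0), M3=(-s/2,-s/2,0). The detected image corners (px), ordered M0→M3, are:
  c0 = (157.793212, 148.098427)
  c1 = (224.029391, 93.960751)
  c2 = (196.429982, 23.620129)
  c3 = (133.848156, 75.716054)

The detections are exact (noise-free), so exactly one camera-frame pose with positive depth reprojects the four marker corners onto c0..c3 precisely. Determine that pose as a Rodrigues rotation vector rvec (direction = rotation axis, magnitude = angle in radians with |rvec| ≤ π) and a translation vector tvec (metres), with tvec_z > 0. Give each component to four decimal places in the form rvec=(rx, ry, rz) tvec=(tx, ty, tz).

rvec=(-0.4218, 0.2065, -0.5069) tvec=(-0.1946, -0.1813, 0.9450)

Intrinsics K: fx=642.2, fy=843.9, cx=309.8, cy=246.5
Marker side s = 0.113 m; corners in marker frame (Z=0):
  M0 = (-0.0565, +0.0565, 0)
  M1 = (+0.0565, +0.0565, 0)
  M2 = (+0.0565, -0.0565, 0)
  M3 = (-0.0565, -0.0565, 0)
Detected image corners:
  c0 = (157.793212, 148.098427) px
  c1 = (224.029391, 93.960751) px
  c2 = (196.429982, 23.620129) px
  c3 = (133.848156, 75.716054) px
Planar DLT: solve 8×8 A·h = b for H (H[2,2]=1):
  H  [+553.03345 +145.21794 +177.51770]
  H  [-477.74909 +591.88345 +84.55090]
  H  [-0.09287 -0.46493 +1.00000]
B = K⁻¹H; ‖b₁‖=1.058250, ‖b₂‖=1.058250; λ = 2/(‖b₁‖+‖b₂‖) = 0.944956, sign → tz>0 ⇒ λ=+0.944956
r₁ = λ·B[:,0] = (+0.85609,-0.50933,-0.08776); r₂ = λ·B[:,1] = (+0.42562,+0.79109,-0.43934)
r₃ = r₁×r₂ = (+0.29319,+0.33876,+0.89402); SVD([r₁ r₂ r₃]) → R = UVᵀ:
  R  [+0.85609 +0.42562 +0.29319]
  R  [-0.50933 +0.79109 +0.33876]
  R  [-0.08776 -0.43934 +0.89402]
t = (-0.19464, -0.18134, +0.94496) m
tr R = 2.541202; θ = arccos((tr R − 1)/2) = 0.691013 rad = 39.592°
axis k = ((R−Rᵀ)₃₂, (R−Rᵀ)₁₃, (R−Rᵀ)₂₁) / (2 sinθ) = (-0.610455, +0.298869, -0.733500)
rvec = θ·k = (-0.421832, +0.206522, -0.506858)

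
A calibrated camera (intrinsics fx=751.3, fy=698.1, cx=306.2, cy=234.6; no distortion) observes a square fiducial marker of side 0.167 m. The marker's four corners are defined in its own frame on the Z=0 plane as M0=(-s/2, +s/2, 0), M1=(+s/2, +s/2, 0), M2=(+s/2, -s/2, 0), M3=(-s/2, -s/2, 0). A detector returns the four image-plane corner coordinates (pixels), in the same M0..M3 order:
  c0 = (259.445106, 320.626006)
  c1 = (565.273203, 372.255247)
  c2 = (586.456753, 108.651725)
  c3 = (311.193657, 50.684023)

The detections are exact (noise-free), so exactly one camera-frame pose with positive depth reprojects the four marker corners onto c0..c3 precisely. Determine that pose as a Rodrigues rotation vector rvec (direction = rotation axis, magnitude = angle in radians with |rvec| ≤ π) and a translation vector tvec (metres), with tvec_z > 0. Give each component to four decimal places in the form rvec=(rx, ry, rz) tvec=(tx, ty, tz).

rvec=(-0.2397, -0.1334, 0.1793) tvec=(0.0709, -0.0164, 0.4144)

Intrinsics K: fx=751.3, fy=698.1, cx=306.2, cy=234.6
Marker side s = 0.167 m; corners in marker frame (Z=0):
  M0 = (-0.0835, +0.0835, 0)
  M1 = (+0.0835, +0.0835, 0)
  M2 = (+0.0835, -0.0835, 0)
  M3 = (-0.0835, -0.0835, 0)
Detected image corners:
  c0 = (259.445106, 320.626006) px
  c1 = (565.273203, 372.255247) px
  c2 = (586.456753, 108.651725) px
  c3 = (311.193657, 50.684023) px
Planar DLT: solve 8×8 A·h = b for H (H[2,2]=1):
  H  [+1849.27347 -473.26674 +434.71323]
  H  [+385.50583 +1469.89421 +207.01435]
  H  [+0.26484 -0.59669 +1.00000]
B = K⁻¹H; ‖b₁‖=2.413222, ‖b₂‖=2.413222; λ = 2/(‖b₁‖+‖b₂‖) = 0.414384, sign → tz>0 ⇒ λ=+0.414384
r₁ = λ·B[:,0] = (+0.97525,+0.19195,+0.10975); r₂ = λ·B[:,1] = (-0.16026,+0.95560,-0.24726)
r₃ = r₁×r₂ = (-0.15234,+0.22355,+0.96271); SVD([r₁ r₂ r₃]) → R = UVᵀ:
  R  [+0.97525 -0.16026 -0.15234]
  R  [+0.19195 +0.95560 +0.22355]
  R  [+0.10975 -0.24726 +0.96271]
t = (+0.07088, -0.01637, +0.41438) m
tr R = 2.893567; θ = arccos((tr R − 1)/2) = 0.327704 rad = 18.776°
axis k = ((R−Rᵀ)₃₂, (R−Rᵀ)₁₃, (R−Rᵀ)₂₁) / (2 sinθ) = (-0.731367, -0.407123, +0.547131)
rvec = θ·k = (-0.239672, -0.133416, +0.179297)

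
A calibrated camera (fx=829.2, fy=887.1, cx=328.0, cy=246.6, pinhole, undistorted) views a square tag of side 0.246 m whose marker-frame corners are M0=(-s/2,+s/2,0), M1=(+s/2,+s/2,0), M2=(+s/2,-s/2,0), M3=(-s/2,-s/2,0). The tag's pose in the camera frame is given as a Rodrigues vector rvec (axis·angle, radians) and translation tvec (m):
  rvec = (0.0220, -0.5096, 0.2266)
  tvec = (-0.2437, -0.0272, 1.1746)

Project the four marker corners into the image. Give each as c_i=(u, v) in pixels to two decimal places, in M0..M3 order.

c0=(47.85, 300.06) c1=(215.79, 332.04) c2=(252.88, 159.72) c3=(90.21, 109.58)

Intrinsics K: fx=829.2, fy=887.1, cx=328.0, cy=246.6
Marker side s = 0.246 m; corners in marker frame (Z=0):
  M0 = (-0.1230, +0.1230, 0)
  M1 = (+0.1230, +0.1230, 0)
  M2 = (+0.1230, -0.1230, 0)
  M3 = (-0.1230, -0.1230, 0)
rvec = (0.0220, -0.5096, 0.2266), |rvec| = θ = 0.55814 rad = 31.979°
Rodrigues: sinθ=0.52961, 1−cosθ=0.15176; R = I + sinθ·[k]× + (1−cosθ)·[k]×²:
    [+0.84848 -0.22048 -0.48112]
    [+0.20956 +0.97475 -0.07713]
    [+0.48598 -0.03538 +0.87325]
t = (-0.2437, -0.0272, 1.1746) m
M0: Pc = R·M0+t = (-0.37518, +0.06692, +1.11047); u = 829.2·(-0.37518)/1.11047 + 328.0 = 47.8488, v = 887.1·(+0.06692)/1.11047 + 246.6 = 300.0581
M1: Pc = R·M1+t = (-0.16646, +0.11847, +1.23002); u = 829.2·(-0.16646)/1.23002 + 328.0 = 215.7863, v = 887.1·(+0.11847)/1.23002 + 246.6 = 332.0409
M2: Pc = R·M2+t = (-0.11222, -0.12132, +1.23873); u = 829.2·(-0.11222)/1.23873 + 328.0 = 252.8812, v = 887.1·(-0.12132)/1.23873 + 246.6 = 159.7188
M3: Pc = R·M3+t = (-0.32094, -0.17287, +1.11918); u = 829.2·(-0.32094)/1.11918 + 328.0 = 90.2121, v = 887.1·(-0.17287)/1.11918 + 246.6 = 109.5773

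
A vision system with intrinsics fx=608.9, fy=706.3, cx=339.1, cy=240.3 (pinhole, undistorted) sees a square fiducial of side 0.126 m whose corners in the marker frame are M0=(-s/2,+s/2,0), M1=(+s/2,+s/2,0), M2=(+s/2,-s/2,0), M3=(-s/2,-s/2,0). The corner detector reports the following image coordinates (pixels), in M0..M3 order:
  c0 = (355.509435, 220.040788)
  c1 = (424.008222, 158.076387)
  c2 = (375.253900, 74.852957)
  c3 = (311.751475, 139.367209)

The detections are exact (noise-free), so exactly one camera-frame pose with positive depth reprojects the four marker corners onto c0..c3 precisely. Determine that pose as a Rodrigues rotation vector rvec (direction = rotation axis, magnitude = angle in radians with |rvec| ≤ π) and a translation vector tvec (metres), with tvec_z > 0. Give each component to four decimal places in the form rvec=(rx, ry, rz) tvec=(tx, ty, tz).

rvec=(-0.1165, 0.4770, -0.5924) tvec=(0.0371, -0.1126, 0.8640)

Intrinsics K: fx=608.9, fy=706.3, cx=339.1, cy=240.3
Marker side s = 0.126 m; corners in marker frame (Z=0):
  M0 = (-0.0630, +0.0630, 0)
  M1 = (+0.0630, +0.0630, 0)
  M2 = (+0.0630, -0.0630, 0)
  M3 = (-0.0630, -0.0630, 0)
Detected image corners:
  c0 = (355.509435, 220.040788) px
  c1 = (424.008222, 158.076387) px
  c2 = (375.253900, 74.852957) px
  c3 = (311.751475, 139.367209) px
Planar DLT: solve 8×8 A·h = b for H (H[2,2]=1):
  H  [+354.38873 +264.75957 +365.26750]
  H  [-570.36833 +608.98280 +148.28641]
  H  [-0.46117 -0.27760 +1.00000]
B = K⁻¹H; ‖b₁‖=1.157441, ‖b₂‖=1.157441; λ = 2/(‖b₁‖+‖b₂‖) = 0.863975, sign → tz>0 ⇒ λ=+0.863975
r₁ = λ·B[:,0] = (+0.72474,-0.56214,-0.39844); r₂ = λ·B[:,1] = (+0.50924,+0.82653,-0.23984)
r₃ = r₁×r₂ = (+0.46414,-0.02908,+0.88528); SVD([r₁ r₂ r₃]) → R = UVᵀ:
  R  [+0.72474 +0.50924 +0.46414]
  R  [-0.56214 +0.82653 -0.02908]
  R  [-0.39844 -0.23984 +0.88528]
t = (+0.03713, -0.11255, +0.86397) m
tr R = 2.436552; θ = arccos((tr R − 1)/2) = 0.769475 rad = 44.088°
axis k = ((R−Rᵀ)₃₂, (R−Rᵀ)₁₃, (R−Rᵀ)₂₁) / (2 sinθ) = (-0.151460, +0.619887, -0.769935)
rvec = θ·k = (-0.116545, +0.476988, -0.592446)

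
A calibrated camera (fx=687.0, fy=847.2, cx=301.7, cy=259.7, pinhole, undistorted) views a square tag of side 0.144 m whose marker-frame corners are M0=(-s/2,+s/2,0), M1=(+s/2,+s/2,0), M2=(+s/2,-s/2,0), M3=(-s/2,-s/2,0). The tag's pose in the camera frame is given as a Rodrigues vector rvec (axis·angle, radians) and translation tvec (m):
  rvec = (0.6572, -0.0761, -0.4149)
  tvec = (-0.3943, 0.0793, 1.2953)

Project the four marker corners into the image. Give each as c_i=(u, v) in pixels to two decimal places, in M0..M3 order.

c0=(79.25, 360.14) c1=(145.65, 324.45) c2=(106.92, 259.24) c3=(36.17, 297.88)

Intrinsics K: fx=687.0, fy=847.2, cx=301.7, cy=259.7
Marker side s = 0.144 m; corners in marker frame (Z=0):
  M0 = (-0.0720, +0.0720, 0)
  M1 = (+0.0720, +0.0720, 0)
  M2 = (+0.0720, -0.0720, 0)
  M3 = (-0.0720, -0.0720, 0)
rvec = (0.6572, -0.0761, -0.4149), |rvec| = θ = 0.78093 rad = 44.744°
Rodrigues: sinθ=0.70394, 1−cosθ=0.28974; R = I + sinθ·[k]× + (1−cosθ)·[k]×²:
    [+0.91546 +0.35024 -0.19814]
    [-0.39776 +0.71301 -0.57741]
    [-0.06095 +0.60741 +0.79205]
t = (-0.3943, 0.0793, 1.2953) m
M0: Pc = R·M0+t = (-0.43500, +0.15928, +1.34342); u = 687.0·(-0.43500)/1.34342 + 301.7 = 79.2512, v = 847.2·(+0.15928)/1.34342 + 259.7 = 360.1437
M1: Pc = R·M1+t = (-0.30317, +0.10200, +1.33465); u = 687.0·(-0.30317)/1.33465 + 301.7 = 145.6454, v = 847.2·(+0.10200)/1.33465 + 259.7 = 324.4461
M2: Pc = R·M2+t = (-0.35360, -0.00068, +1.24718); u = 687.0·(-0.35360)/1.24718 + 301.7 = 106.9198, v = 847.2·(-0.00068)/1.24718 + 259.7 = 259.2411
M3: Pc = R·M3+t = (-0.48543, +0.05660, +1.25595); u = 687.0·(-0.48543)/1.25595 + 301.7 = 36.1724, v = 847.2·(+0.05660)/1.25595 + 259.7 = 297.8804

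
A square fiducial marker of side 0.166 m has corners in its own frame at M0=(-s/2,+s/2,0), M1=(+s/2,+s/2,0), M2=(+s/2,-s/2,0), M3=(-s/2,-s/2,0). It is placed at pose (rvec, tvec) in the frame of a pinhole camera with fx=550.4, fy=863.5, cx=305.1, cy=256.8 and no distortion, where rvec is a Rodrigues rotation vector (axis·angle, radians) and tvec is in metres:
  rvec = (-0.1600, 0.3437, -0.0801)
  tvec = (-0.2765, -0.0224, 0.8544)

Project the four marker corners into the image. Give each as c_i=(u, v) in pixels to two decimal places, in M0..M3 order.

c0=(82.96, 324.50) c1=(173.51, 310.49) c2=(172.38, 140.98) c3=(84.75, 164.88)

Intrinsics K: fx=550.4, fy=863.5, cx=305.1, cy=256.8
Marker side s = 0.166 m; corners in marker frame (Z=0):
  M0 = (-0.0830, +0.0830, 0)
  M1 = (+0.0830, +0.0830, 0)
  M2 = (+0.0830, -0.0830, 0)
  M3 = (-0.0830, -0.0830, 0)
rvec = (-0.1600, 0.3437, -0.0801), |rvec| = θ = 0.38749 rad = 22.201°
Rodrigues: sinθ=0.37786, 1−cosθ=0.07414; R = I + sinθ·[k]× + (1−cosθ)·[k]×²:
    [+0.93850 +0.05096 +0.34149]
    [-0.10526 +0.98419 +0.14243]
    [-0.32884 -0.16962 +0.92903]
t = (-0.2765, -0.0224, 0.8544) m
M0: Pc = R·M0+t = (-0.35017, +0.06802, +0.86761); u = 550.4·(-0.35017)/0.86761 + 305.1 = 82.9605, v = 863.5·(+0.06802)/0.86761 + 256.8 = 324.5022
M1: Pc = R·M1+t = (-0.19437, +0.05055, +0.81303); u = 550.4·(-0.19437)/0.81303 + 305.1 = 173.5130, v = 863.5·(+0.05055)/0.81303 + 256.8 = 310.4891
M2: Pc = R·M2+t = (-0.20283, -0.11282, +0.84119); u = 550.4·(-0.20283)/0.84119 + 305.1 = 172.3829, v = 863.5·(-0.11282)/0.84119 + 256.8 = 140.9822
M3: Pc = R·M3+t = (-0.35863, -0.09535, +0.89577); u = 550.4·(-0.35863)/0.89577 + 305.1 = 84.7456, v = 863.5·(-0.09535)/0.89577 + 256.8 = 164.8842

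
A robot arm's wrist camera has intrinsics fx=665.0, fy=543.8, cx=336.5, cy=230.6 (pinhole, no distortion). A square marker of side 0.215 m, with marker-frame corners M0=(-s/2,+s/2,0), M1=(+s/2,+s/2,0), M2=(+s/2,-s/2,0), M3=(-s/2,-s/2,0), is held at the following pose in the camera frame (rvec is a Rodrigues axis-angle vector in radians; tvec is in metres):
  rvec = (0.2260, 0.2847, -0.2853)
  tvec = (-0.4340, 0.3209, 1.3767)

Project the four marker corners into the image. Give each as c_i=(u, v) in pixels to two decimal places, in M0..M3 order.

Intrinsics K: fx=665.0, fy=543.8, cx=336.5, cy=230.6
Marker side s = 0.215 m; corners in marker frame (Z=0):
  M0 = (-0.1075, +0.1075, 0)
  M1 = (+0.1075, +0.1075, 0)
  M2 = (+0.1075, -0.1075, 0)
  M3 = (-0.1075, -0.1075, 0)
rvec = (0.2260, 0.2847, -0.2853), |rvec| = θ = 0.46209 rad = 26.476°
Rodrigues: sinθ=0.44582, 1−cosθ=0.10488; R = I + sinθ·[k]× + (1−cosθ)·[k]×²:
    [+0.92021 +0.30686 +0.24301]
    [-0.24365 +0.93493 -0.25794]
    [-0.30635 +0.17815 +0.93510]
t = (-0.4340, 0.3209, 1.3767) m
M0: Pc = R·M0+t = (-0.49994, +0.44760, +1.42878); u = 665.0·(-0.49994)/1.42878 + 336.5 = 103.8145, v = 543.8·(+0.44760)/1.42878 + 230.6 = 400.9574
M1: Pc = R·M1+t = (-0.30209, +0.39521, +1.36292); u = 665.0·(-0.30209)/1.36292 + 336.5 = 189.1031, v = 543.8·(+0.39521)/1.36292 + 230.6 = 388.2886
M2: Pc = R·M2+t = (-0.36806, +0.19420, +1.32462); u = 665.0·(-0.36806)/1.32462 + 336.5 = 151.7198, v = 543.8·(+0.19420)/1.32462 + 230.6 = 310.3265
M3: Pc = R·M3+t = (-0.56591, +0.24659, +1.39048); u = 665.0·(-0.56591)/1.39048 + 336.5 = 65.8527, v = 543.8·(+0.24659)/1.39048 + 230.6 = 327.0372

c0=(103.81, 400.96) c1=(189.10, 388.29) c2=(151.72, 310.33) c3=(65.85, 327.04)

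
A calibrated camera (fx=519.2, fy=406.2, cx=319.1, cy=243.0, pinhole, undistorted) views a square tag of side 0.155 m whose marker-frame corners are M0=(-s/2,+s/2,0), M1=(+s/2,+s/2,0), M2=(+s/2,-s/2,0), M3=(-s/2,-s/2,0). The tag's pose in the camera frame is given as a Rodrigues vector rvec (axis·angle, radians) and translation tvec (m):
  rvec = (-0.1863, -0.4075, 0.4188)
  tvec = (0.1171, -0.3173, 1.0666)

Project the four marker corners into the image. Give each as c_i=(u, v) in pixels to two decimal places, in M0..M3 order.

Intrinsics K: fx=519.2, fy=406.2, cx=319.1, cy=243.0
Marker side s = 0.155 m; corners in marker frame (Z=0):
  M0 = (-0.0775, +0.0775, 0)
  M1 = (+0.0775, +0.0775, 0)
  M2 = (+0.0775, -0.0775, 0)
  M3 = (-0.0775, -0.0775, 0)
rvec = (-0.1863, -0.4075, 0.4188), |rvec| = θ = 0.61332 rad = 35.140°
Rodrigues: sinθ=0.57558, 1−cosθ=0.18226; R = I + sinθ·[k]× + (1−cosθ)·[k]×²:
    [+0.83456 -0.35625 -0.42023]
    [+0.42982 +0.89820 +0.09215]
    [+0.34463 -0.25753 +0.90273]
t = (0.1171, -0.3173, 1.0666) m
M0: Pc = R·M0+t = (+0.02481, -0.28100, +1.01993); u = 519.2·(+0.02481)/1.01993 + 319.1 = 331.7307, v = 406.2·(-0.28100)/1.01993 + 243.0 = 131.0885
M1: Pc = R·M1+t = (+0.15417, -0.21438, +1.07335); u = 519.2·(+0.15417)/1.07335 + 319.1 = 393.6745, v = 406.2·(-0.21438)/1.07335 + 243.0 = 161.8703
M2: Pc = R·M2+t = (+0.20939, -0.35360, +1.11327); u = 519.2·(+0.20939)/1.11327 + 319.1 = 416.7533, v = 406.2·(-0.35360)/1.11327 + 243.0 = 113.9813
M3: Pc = R·M3+t = (+0.08003, -0.42022, +1.05985); u = 519.2·(+0.08003)/1.05985 + 319.1 = 358.3056, v = 406.2·(-0.42022)/1.05985 + 243.0 = 81.9452

c0=(331.73, 131.09) c1=(393.67, 161.87) c2=(416.75, 113.98) c3=(358.31, 81.95)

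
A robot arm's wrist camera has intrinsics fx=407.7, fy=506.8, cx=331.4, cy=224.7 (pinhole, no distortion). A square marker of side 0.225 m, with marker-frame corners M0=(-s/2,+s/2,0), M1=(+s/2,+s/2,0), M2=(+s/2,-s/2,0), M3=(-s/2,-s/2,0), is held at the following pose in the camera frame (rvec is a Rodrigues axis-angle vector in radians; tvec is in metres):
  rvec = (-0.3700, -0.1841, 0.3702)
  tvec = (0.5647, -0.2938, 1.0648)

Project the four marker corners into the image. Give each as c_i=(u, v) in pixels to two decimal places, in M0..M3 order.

c0=(503.37, 104.40) c1=(580.67, 149.67) c2=(587.49, 67.26) c3=(516.44, 23.74)

Intrinsics K: fx=407.7, fy=506.8, cx=331.4, cy=224.7
Marker side s = 0.225 m; corners in marker frame (Z=0):
  M0 = (-0.1125, +0.1125, 0)
  M1 = (+0.1125, +0.1125, 0)
  M2 = (+0.1125, -0.1125, 0)
  M3 = (-0.1125, -0.1125, 0)
rvec = (-0.3700, -0.1841, 0.3702), |rvec| = θ = 0.55483 rad = 31.790°
Rodrigues: sinθ=0.52680, 1−cosθ=0.15001; R = I + sinθ·[k]× + (1−cosθ)·[k]×²:
    [+0.91670 -0.31830 -0.24155]
    [+0.38469 +0.86650 +0.31809]
    [+0.10805 -0.38452 +0.91677]
t = (0.5647, -0.2938, 1.0648) m
M0: Pc = R·M0+t = (+0.42576, -0.23960, +1.00939); u = 407.7·(+0.42576)/1.00939 + 331.4 = 503.3692, v = 506.8·(-0.23960)/1.00939 + 224.7 = 104.4019
M1: Pc = R·M1+t = (+0.63202, -0.15304, +1.03370); u = 407.7·(+0.63202)/1.03370 + 331.4 = 580.6745, v = 506.8·(-0.15304)/1.03370 + 224.7 = 149.6674
M2: Pc = R·M2+t = (+0.70364, -0.34800, +1.12021); u = 407.7·(+0.70364)/1.12021 + 331.4 = 587.4878, v = 506.8·(-0.34800)/1.12021 + 224.7 = 67.2582
M3: Pc = R·M3+t = (+0.49738, -0.43456, +1.09590); u = 407.7·(+0.49738)/1.09590 + 331.4 = 516.4365, v = 506.8·(-0.43456)/1.09590 + 224.7 = 23.7381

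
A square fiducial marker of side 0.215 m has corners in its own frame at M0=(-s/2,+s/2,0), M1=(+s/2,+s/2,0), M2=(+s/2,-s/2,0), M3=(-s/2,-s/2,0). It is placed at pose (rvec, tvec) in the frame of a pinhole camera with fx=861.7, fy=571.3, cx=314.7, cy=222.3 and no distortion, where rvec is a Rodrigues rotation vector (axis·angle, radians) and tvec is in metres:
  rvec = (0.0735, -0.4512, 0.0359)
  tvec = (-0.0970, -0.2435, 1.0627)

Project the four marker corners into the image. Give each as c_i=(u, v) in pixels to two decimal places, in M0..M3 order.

Intrinsics K: fx=861.7, fy=571.3, cx=314.7, cy=222.3
Marker side s = 0.215 m; corners in marker frame (Z=0):
  M0 = (-0.1075, +0.1075, 0)
  M1 = (+0.1075, +0.1075, 0)
  M2 = (+0.1075, -0.1075, 0)
  M3 = (-0.1075, -0.1075, 0)
rvec = (0.0735, -0.4512, 0.0359), |rvec| = θ = 0.45855 rad = 26.273°
Rodrigues: sinθ=0.44265, 1−cosθ=0.10331; R = I + sinθ·[k]× + (1−cosθ)·[k]×²:
    [+0.89935 -0.05095 -0.43426]
    [+0.01836 +0.99671 -0.07891]
    [+0.43685 +0.06299 +0.89733]
t = (-0.0970, -0.2435, 1.0627) m
M0: Pc = R·M0+t = (-0.19916, -0.13833, +1.02251); u = 861.7·(-0.19916)/1.02251 + 314.7 = 146.8647, v = 571.3·(-0.13833)/1.02251 + 222.3 = 145.0134
M1: Pc = R·M1+t = (-0.00580, -0.13438, +1.11643); u = 861.7·(-0.00580)/1.11643 + 314.7 = 310.2256, v = 571.3·(-0.13438)/1.11643 + 222.3 = 153.5355
M2: Pc = R·M2+t = (+0.00516, -0.34867, +1.10289); u = 861.7·(+0.00516)/1.10289 + 314.7 = 318.7290, v = 571.3·(-0.34867)/1.10289 + 222.3 = 41.6865
M3: Pc = R·M3+t = (-0.18820, -0.35262, +1.00897); u = 861.7·(-0.18820)/1.00897 + 314.7 = 153.9668, v = 571.3·(-0.35262)/1.00897 + 222.3 = 22.6383

c0=(146.86, 145.01) c1=(310.23, 153.54) c2=(318.73, 41.69) c3=(153.97, 22.64)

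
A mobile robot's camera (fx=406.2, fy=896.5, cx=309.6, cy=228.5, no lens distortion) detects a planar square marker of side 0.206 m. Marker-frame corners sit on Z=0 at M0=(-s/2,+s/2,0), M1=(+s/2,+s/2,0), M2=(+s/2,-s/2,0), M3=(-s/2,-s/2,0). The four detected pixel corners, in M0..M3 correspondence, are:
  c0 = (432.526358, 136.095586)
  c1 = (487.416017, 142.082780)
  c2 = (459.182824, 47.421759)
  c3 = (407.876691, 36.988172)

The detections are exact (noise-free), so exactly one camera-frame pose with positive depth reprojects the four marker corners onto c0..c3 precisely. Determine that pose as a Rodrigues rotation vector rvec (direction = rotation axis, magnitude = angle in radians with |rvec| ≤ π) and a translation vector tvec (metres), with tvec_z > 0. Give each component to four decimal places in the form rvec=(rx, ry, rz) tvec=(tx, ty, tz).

Intrinsics K: fx=406.2, fy=896.5, cx=309.6, cy=228.5
Marker side s = 0.206 m; corners in marker frame (Z=0):
  M0 = (-0.1030, +0.1030, 0)
  M1 = (+0.1030, +0.1030, 0)
  M2 = (+0.1030, -0.1030, 0)
  M3 = (-0.1030, -0.1030, 0)
Detected image corners:
  c0 = (432.526358, 136.095586) px
  c1 = (487.416017, 142.082780) px
  c2 = (459.182824, 47.421759) px
  c3 = (407.876691, 36.988172) px
Planar DLT: solve 8×8 A·h = b for H (H[2,2]=1):
  H  [+374.21145 -75.96790 +446.84229]
  H  [+64.07750 +428.51535 +88.47307]
  H  [+0.26159 -0.45788 +1.00000]
B = K⁻¹H; ‖b₁‖=0.767820, ‖b₂‖=0.767820; λ = 2/(‖b₁‖+‖b₂‖) = 1.302388, sign → tz>0 ⇒ λ=+1.302388
r₁ = λ·B[:,0] = (+0.94015,+0.00625,+0.34069); r₂ = λ·B[:,1] = (+0.21095,+0.77452,-0.59634)
r₃ = r₁×r₂ = (-0.26760,+0.63252,+0.72685); SVD([r₁ r₂ r₃]) → R = UVᵀ:
  R  [+0.94015 +0.21095 -0.26760]
  R  [+0.00625 +0.77452 +0.63252]
  R  [+0.34069 -0.59634 +0.72685]
t = (+0.44004, -0.20342, +1.30239) m
tr R = 2.441524; θ = arccos((tr R − 1)/2) = 0.765896 rad = 43.883°
axis k = ((R−Rᵀ)₃₂, (R−Rᵀ)₁₃, (R−Rᵀ)₂₁) / (2 sinθ) = (-0.886388, -0.438766, -0.147648)
rvec = θ·k = (-0.678881, -0.336049, -0.113083)

rvec=(-0.6789, -0.3360, -0.1131) tvec=(0.4400, -0.2034, 1.3024)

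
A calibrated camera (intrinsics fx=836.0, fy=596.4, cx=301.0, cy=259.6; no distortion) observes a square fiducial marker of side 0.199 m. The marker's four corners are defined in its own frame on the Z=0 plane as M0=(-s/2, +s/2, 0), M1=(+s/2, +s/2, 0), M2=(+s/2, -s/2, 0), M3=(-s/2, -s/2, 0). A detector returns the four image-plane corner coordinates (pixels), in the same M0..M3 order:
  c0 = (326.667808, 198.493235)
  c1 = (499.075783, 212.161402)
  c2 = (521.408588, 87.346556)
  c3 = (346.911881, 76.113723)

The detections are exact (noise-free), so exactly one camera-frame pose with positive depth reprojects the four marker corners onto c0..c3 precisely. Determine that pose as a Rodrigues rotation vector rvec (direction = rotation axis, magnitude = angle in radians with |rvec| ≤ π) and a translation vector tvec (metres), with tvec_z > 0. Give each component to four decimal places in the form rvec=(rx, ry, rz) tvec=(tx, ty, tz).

Intrinsics K: fx=836.0, fy=596.4, cx=301.0, cy=259.6
Marker side s = 0.199 m; corners in marker frame (Z=0):
  M0 = (-0.0995, +0.0995, 0)
  M1 = (+0.0995, +0.0995, 0)
  M2 = (+0.0995, -0.0995, 0)
  M3 = (-0.0995, -0.0995, 0)
Detected image corners:
  c0 = (326.667808, 198.493235) px
  c1 = (499.075783, 212.161402) px
  c2 = (521.408588, 87.346556) px
  c3 = (346.911881, 76.113723) px
Planar DLT: solve 8×8 A·h = b for H (H[2,2]=1):
  H  [+827.62281 -86.69144 +422.56948]
  H  [+47.69237 +627.88453 +143.75815]
  H  [-0.10383 +0.04777 +1.00000]
B = K⁻¹H; ‖b₁‖=1.040153, ‖b₂‖=1.040153; λ = 2/(‖b₁‖+‖b₂‖) = 0.961397, sign → tz>0 ⇒ λ=+0.961397
r₁ = λ·B[:,0] = (+0.98770,+0.12033,-0.09982); r₂ = λ·B[:,1] = (-0.11623,+0.99216,+0.04593)
r₃ = r₁×r₂ = (+0.10456,-0.03376,+0.99395); SVD([r₁ r₂ r₃]) → R = UVᵀ:
  R  [+0.98770 -0.11623 +0.10456]
  R  [+0.12033 +0.99216 -0.03376]
  R  [-0.09982 +0.04593 +0.99395]
t = (+0.13980, -0.18674, +0.96140) m
tr R = 2.973808; θ = arccos((tr R − 1)/2) = 0.162016 rad = 9.283°
axis k = ((R−Rᵀ)₃₂, (R−Rᵀ)₁₃, (R−Rᵀ)₂₁) / (2 sinθ) = (+0.246998, +0.633508, +0.733253)
rvec = θ·k = (+0.040018, +0.102638, +0.118799)

rvec=(0.0400, 0.1026, 0.1188) tvec=(0.1398, -0.1867, 0.9614)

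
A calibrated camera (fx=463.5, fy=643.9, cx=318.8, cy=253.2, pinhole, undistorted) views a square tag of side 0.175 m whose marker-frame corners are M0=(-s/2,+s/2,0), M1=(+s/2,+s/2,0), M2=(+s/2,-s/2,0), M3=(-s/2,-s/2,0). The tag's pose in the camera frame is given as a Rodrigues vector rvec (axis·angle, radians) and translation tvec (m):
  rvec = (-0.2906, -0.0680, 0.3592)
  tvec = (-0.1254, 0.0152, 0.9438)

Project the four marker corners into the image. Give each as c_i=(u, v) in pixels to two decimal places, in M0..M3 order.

Intrinsics K: fx=463.5, fy=643.9, cx=318.8, cy=253.2
Marker side s = 0.175 m; corners in marker frame (Z=0):
  M0 = (-0.0875, +0.0875, 0)
  M1 = (+0.0875, +0.0875, 0)
  M2 = (+0.0875, -0.0875, 0)
  M3 = (-0.0875, -0.0875, 0)
rvec = (-0.2906, -0.0680, 0.3592), |rvec| = θ = 0.46701 rad = 26.758°
Rodrigues: sinθ=0.45022, 1−cosθ=0.10708; R = I + sinθ·[k]× + (1−cosθ)·[k]×²:
    [+0.93438 -0.33658 -0.11681]
    [+0.35599 +0.89519 +0.26816]
    [+0.01430 -0.29214 +0.95627]
t = (-0.1254, 0.0152, 0.9438) m
M0: Pc = R·M0+t = (-0.23661, +0.06238, +0.91699); u = 463.5·(-0.23661)/0.91699 + 318.8 = 199.2033, v = 643.9·(+0.06238)/0.91699 + 253.2 = 297.0029
M1: Pc = R·M1+t = (-0.07309, +0.12468, +0.91949); u = 463.5·(-0.07309)/0.91949 + 318.8 = 281.9552, v = 643.9·(+0.12468)/0.91949 + 253.2 = 340.5095
M2: Pc = R·M2+t = (-0.01419, -0.03198, +0.97061); u = 463.5·(-0.01419)/0.97061 + 318.8 = 312.0235, v = 643.9·(-0.03198)/0.97061 + 253.2 = 231.9845
M3: Pc = R·M3+t = (-0.17771, -0.09428, +0.96811); u = 463.5·(-0.17771)/0.96811 + 318.8 = 233.7195, v = 643.9·(-0.09428)/0.96811 + 253.2 = 190.4948

c0=(199.20, 297.00) c1=(281.96, 340.51) c2=(312.02, 231.98) c3=(233.72, 190.49)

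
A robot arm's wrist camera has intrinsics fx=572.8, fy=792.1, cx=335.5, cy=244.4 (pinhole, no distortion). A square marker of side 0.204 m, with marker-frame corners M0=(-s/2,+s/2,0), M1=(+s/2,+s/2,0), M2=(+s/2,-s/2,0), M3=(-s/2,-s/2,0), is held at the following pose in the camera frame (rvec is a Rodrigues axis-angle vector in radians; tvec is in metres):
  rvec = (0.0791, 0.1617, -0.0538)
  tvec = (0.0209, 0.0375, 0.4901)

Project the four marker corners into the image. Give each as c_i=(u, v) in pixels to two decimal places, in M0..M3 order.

c0=(253.62, 465.94) c1=(487.35, 465.42) c2=(477.27, 127.36) c3=(237.12, 150.41)

Intrinsics K: fx=572.8, fy=792.1, cx=335.5, cy=244.4
Marker side s = 0.204 m; corners in marker frame (Z=0):
  M0 = (-0.1020, +0.1020, 0)
  M1 = (+0.1020, +0.1020, 0)
  M2 = (+0.1020, -0.1020, 0)
  M3 = (-0.1020, -0.1020, 0)
rvec = (0.0791, 0.1617, -0.0538), |rvec| = θ = 0.18788 rad = 10.765°
Rodrigues: sinθ=0.18677, 1−cosθ=0.01760; R = I + sinθ·[k]× + (1−cosθ)·[k]×²:
    [+0.98552 +0.05986 +0.15863]
    [-0.04711 +0.99544 -0.08297]
    [-0.16287 +0.07430 +0.98385]
t = (0.0209, 0.0375, 0.4901) m
M0: Pc = R·M0+t = (-0.07352, +0.14384, +0.51429); u = 572.8·(-0.07352)/0.51429 + 335.5 = 253.6188, v = 792.1·(+0.14384)/0.51429 + 244.4 = 465.9386
M1: Pc = R·M1+t = (+0.12753, +0.13423, +0.48107); u = 572.8·(+0.12753)/0.48107 + 335.5 = 487.3476, v = 792.1·(+0.13423)/0.48107 + 244.4 = 465.4163
M2: Pc = R·M2+t = (+0.11532, -0.06884, +0.46591); u = 572.8·(+0.11532)/0.46591 + 335.5 = 477.2743, v = 792.1·(-0.06884)/0.46591 + 244.4 = 127.3644
M3: Pc = R·M3+t = (-0.08573, -0.05923, +0.49913); u = 572.8·(-0.08573)/0.49913 + 335.5 = 237.1185, v = 792.1·(-0.05923)/0.49913 + 244.4 = 150.4056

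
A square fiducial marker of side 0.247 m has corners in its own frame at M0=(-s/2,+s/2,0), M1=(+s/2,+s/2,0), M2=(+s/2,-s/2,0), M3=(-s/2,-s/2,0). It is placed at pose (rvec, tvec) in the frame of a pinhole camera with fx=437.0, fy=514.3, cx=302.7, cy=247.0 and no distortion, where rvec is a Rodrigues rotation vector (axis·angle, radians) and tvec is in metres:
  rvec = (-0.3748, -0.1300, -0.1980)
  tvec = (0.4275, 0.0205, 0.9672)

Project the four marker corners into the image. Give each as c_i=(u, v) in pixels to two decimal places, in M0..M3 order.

Intrinsics K: fx=437.0, fy=514.3, cx=302.7, cy=247.0
Marker side s = 0.247 m; corners in marker frame (Z=0):
  M0 = (-0.1235, +0.1235, 0)
  M1 = (+0.1235, +0.1235, 0)
  M2 = (+0.1235, -0.1235, 0)
  M3 = (-0.1235, -0.1235, 0)
rvec = (-0.3748, -0.1300, -0.1980), |rvec| = θ = 0.44337 rad = 25.403°
Rodrigues: sinθ=0.42899, 1−cosθ=0.09669; R = I + sinθ·[k]× + (1−cosθ)·[k]×²:
    [+0.97240 +0.21554 -0.08928]
    [-0.16761 +0.91162 +0.37530]
    [+0.16228 -0.34998 +0.92259]
t = (0.4275, 0.0205, 0.9672) m
M0: Pc = R·M0+t = (+0.33403, +0.15379, +0.90394); u = 437.0·(+0.33403)/0.90394 + 302.7 = 464.1828, v = 514.3·(+0.15379)/0.90394 + 247.0 = 334.4972
M1: Pc = R·M1+t = (+0.57421, +0.11239, +0.94402); u = 437.0·(+0.57421)/0.94402 + 302.7 = 568.5106, v = 514.3·(+0.11239)/0.94402 + 247.0 = 308.2274
M2: Pc = R·M2+t = (+0.52097, -0.11279, +1.03046); u = 437.0·(+0.52097)/1.03046 + 302.7 = 523.6343, v = 514.3·(-0.11279)/1.03046 + 247.0 = 190.7094
M3: Pc = R·M3+t = (+0.28079, -0.07139, +0.99038); u = 437.0·(+0.28079)/0.99038 + 302.7 = 426.5965, v = 514.3·(-0.07139)/0.99038 + 247.0 = 209.9299

c0=(464.18, 334.50) c1=(568.51, 308.23) c2=(523.63, 190.71) c3=(426.60, 209.93)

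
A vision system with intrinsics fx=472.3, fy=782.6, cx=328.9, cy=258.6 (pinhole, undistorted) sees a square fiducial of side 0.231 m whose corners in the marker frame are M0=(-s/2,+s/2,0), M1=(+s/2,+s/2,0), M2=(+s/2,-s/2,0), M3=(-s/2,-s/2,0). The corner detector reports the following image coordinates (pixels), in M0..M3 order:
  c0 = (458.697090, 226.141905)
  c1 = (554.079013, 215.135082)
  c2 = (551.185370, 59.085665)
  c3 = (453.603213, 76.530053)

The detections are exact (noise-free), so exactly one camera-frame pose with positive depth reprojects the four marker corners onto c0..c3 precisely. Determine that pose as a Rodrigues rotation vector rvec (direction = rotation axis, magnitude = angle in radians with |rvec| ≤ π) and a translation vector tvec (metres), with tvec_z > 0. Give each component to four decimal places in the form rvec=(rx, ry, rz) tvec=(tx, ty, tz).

Intrinsics K: fx=472.3, fy=782.6, cx=328.9, cy=258.6
Marker side s = 0.231 m; corners in marker frame (Z=0):
  M0 = (-0.1155, +0.1155, 0)
  M1 = (+0.1155, +0.1155, 0)
  M2 = (+0.1155, -0.1155, 0)
  M3 = (-0.1155, -0.1155, 0)
Detected image corners:
  c0 = (458.697090, 226.141905) px
  c1 = (554.079013, 215.135082) px
  c2 = (551.185370, 59.085665) px
  c3 = (453.603213, 76.530053) px
Planar DLT: solve 8×8 A·h = b for H (H[2,2]=1):
  H  [+330.60870 +70.77942 +503.45448]
  H  [-86.28991 +676.59453 +145.29921]
  H  [-0.17249 +0.10586 +1.00000]
B = K⁻¹H; ‖b₁‖=0.839753, ‖b₂‖=0.839753; λ = 2/(‖b₁‖+‖b₂‖) = 1.190827, sign → tz>0 ⇒ λ=+1.190827
r₁ = λ·B[:,0] = (+0.97662,-0.06343,-0.20541); r₂ = λ·B[:,1] = (+0.09067,+0.98787,+0.12606)
r₃ = r₁×r₂ = (+0.19492,-0.14174,+0.97052); SVD([r₁ r₂ r₃]) → R = UVᵀ:
  R  [+0.97662 +0.09067 +0.19492]
  R  [-0.06343 +0.98787 -0.14174]
  R  [-0.20541 +0.12606 +0.97052]
t = (+0.44011, -0.17240, +1.19083) m
tr R = 2.935012; θ = arccos((tr R − 1)/2) = 0.255624 rad = 14.646°
axis k = ((R−Rᵀ)₃₂, (R−Rᵀ)₁₃, (R−Rᵀ)₂₁) / (2 sinθ) = (+0.529570, +0.791644, -0.304722)
rvec = θ·k = (+0.135371, +0.202363, -0.077894)

rvec=(0.1354, 0.2024, -0.0779) tvec=(0.4401, -0.1724, 1.1908)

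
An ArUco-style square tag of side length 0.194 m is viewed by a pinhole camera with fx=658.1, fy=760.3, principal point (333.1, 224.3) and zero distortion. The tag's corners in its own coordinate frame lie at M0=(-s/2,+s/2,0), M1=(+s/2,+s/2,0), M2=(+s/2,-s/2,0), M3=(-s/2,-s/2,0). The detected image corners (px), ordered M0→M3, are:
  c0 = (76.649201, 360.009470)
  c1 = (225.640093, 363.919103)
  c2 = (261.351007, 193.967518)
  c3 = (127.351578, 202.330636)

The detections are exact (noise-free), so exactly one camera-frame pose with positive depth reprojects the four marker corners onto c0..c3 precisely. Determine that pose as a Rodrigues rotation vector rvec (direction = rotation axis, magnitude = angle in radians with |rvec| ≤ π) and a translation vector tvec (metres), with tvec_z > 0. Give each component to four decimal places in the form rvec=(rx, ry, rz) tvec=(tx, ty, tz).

Intrinsics K: fx=658.1, fy=760.3, cx=333.1, cy=224.3
Marker side s = 0.194 m; corners in marker frame (Z=0):
  M0 = (-0.0970, +0.0970, 0)
  M1 = (+0.0970, +0.0970, 0)
  M2 = (+0.0970, -0.0970, 0)
  M3 = (-0.0970, -0.0970, 0)
Detected image corners:
  c0 = (76.649201, 360.009470) px
  c1 = (225.640093, 363.919103) px
  c2 = (261.351007, 193.967518) px
  c3 = (127.351578, 202.330636) px
Planar DLT: solve 8×8 A·h = b for H (H[2,2]=1):
  H  [+658.58028 -339.38876 +171.43297]
  H  [-124.21382 +656.44663 +274.80141]
  H  [-0.39524 -0.66683 +1.00000]
B = K⁻¹H; ‖b₁‖=1.265022, ‖b₂‖=1.265022; λ = 2/(‖b₁‖+‖b₂‖) = 0.790500, sign → tz>0 ⇒ λ=+0.790500
r₁ = λ·B[:,0] = (+0.94922,-0.03697,-0.31244); r₂ = λ·B[:,1] = (-0.14086,+0.83803,-0.52713)
r₃ = r₁×r₂ = (+0.28132,+0.54437,+0.79027); SVD([r₁ r₂ r₃]) → R = UVᵀ:
  R  [+0.94922 -0.14086 +0.28132]
  R  [-0.03697 +0.83803 +0.54437]
  R  [-0.31244 -0.52713 +0.79027]
t = (-0.19419, +0.05251, +0.79050) m
tr R = 2.577516; θ = arccos((tr R − 1)/2) = 0.662010 rad = 37.930°
axis k = ((R−Rᵀ)₃₂, (R−Rᵀ)₁₃, (R−Rᵀ)₂₁) / (2 sinθ) = (-0.871553, +0.482965, +0.084503)
rvec = θ·k = (-0.576977, +0.319728, +0.055942)

rvec=(-0.5770, 0.3197, 0.0559) tvec=(-0.1942, 0.0525, 0.7905)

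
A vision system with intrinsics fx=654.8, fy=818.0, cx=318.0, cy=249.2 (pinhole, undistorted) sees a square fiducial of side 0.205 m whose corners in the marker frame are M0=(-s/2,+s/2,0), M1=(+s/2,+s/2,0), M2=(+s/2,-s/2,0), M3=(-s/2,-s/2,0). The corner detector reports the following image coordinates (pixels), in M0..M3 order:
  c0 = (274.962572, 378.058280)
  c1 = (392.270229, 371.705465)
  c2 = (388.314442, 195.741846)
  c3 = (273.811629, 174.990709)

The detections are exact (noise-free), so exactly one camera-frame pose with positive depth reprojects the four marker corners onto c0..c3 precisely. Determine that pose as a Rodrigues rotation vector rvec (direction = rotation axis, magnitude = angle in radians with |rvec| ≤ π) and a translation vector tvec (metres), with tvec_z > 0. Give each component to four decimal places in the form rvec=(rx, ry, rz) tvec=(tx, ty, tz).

rvec=(-0.1192, -0.6769, 0.0258) tvec=(0.0251, 0.0324, 0.8870)

Intrinsics K: fx=654.8, fy=818.0, cx=318.0, cy=249.2
Marker side s = 0.205 m; corners in marker frame (Z=0):
  M0 = (-0.1025, +0.1025, 0)
  M1 = (+0.1025, +0.1025, 0)
  M2 = (+0.1025, -0.1025, 0)
  M3 = (-0.1025, -0.1025, 0)
Detected image corners:
  c0 = (274.962572, 378.058280) px
  c1 = (392.270229, 371.705465) px
  c2 = (388.314442, 195.741846) px
  c3 = (273.811629, 174.990709) px
Planar DLT: solve 8×8 A·h = b for H (H[2,2]=1):
  H  [+798.83827 -31.42807 +336.49648]
  H  [+232.87036 +882.30065 +279.08644]
  H  [+0.70272 -0.13353 +1.00000]
B = K⁻¹H; ‖b₁‖=1.127348, ‖b₂‖=1.127348; λ = 2/(‖b₁‖+‖b₂‖) = 0.887038, sign → tz>0 ⇒ λ=+0.887038
r₁ = λ·B[:,0] = (+0.77944,+0.06263,+0.62334); r₂ = λ·B[:,1] = (+0.01495,+0.99285,-0.11844)
r₃ = r₁×r₂ = (-0.62630,+0.10164,+0.77293); SVD([r₁ r₂ r₃]) → R = UVᵀ:
  R  [+0.77944 +0.01495 -0.62630]
  R  [+0.06263 +0.99285 +0.10164]
  R  [+0.62334 -0.11844 +0.77293]
t = (+0.02506, +0.03241, +0.88704) m
tr R = 2.545223; θ = arccos((tr R − 1)/2) = 0.687852 rad = 39.411°
axis k = ((R−Rᵀ)₃₂, (R−Rᵀ)₁₃, (R−Rᵀ)₂₁) / (2 sinθ) = (-0.173324, -0.984149, +0.037551)
rvec = θ·k = (-0.119221, -0.676949, +0.025830)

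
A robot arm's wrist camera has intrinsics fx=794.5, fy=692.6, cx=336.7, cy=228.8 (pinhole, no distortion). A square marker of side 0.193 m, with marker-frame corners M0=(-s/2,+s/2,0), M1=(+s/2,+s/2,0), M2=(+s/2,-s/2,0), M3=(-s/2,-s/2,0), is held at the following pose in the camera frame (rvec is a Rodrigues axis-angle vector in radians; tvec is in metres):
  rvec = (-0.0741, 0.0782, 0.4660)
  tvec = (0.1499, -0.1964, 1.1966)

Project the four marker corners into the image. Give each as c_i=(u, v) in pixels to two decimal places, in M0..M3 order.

c0=(350.22, 140.27) c1=(465.89, 189.30) c2=(522.78, 89.82) c3=(407.26, 42.67)

Intrinsics K: fx=794.5, fy=692.6, cx=336.7, cy=228.8
Marker side s = 0.193 m; corners in marker frame (Z=0):
  M0 = (-0.0965, +0.0965, 0)
  M1 = (+0.0965, +0.0965, 0)
  M2 = (+0.0965, -0.0965, 0)
  M3 = (-0.0965, -0.0965, 0)
rvec = (-0.0741, 0.0782, 0.4660), |rvec| = θ = 0.47829 rad = 27.404°
Rodrigues: sinθ=0.46026, 1−cosθ=0.11222; R = I + sinθ·[k]× + (1−cosθ)·[k]×²:
    [+0.89048 -0.45128 +0.05831]
    [+0.44559 +0.89078 +0.08918]
    [-0.09219 -0.05343 +0.99431]
t = (0.1499, -0.1964, 1.1966) m
M0: Pc = R·M0+t = (+0.02042, -0.15344, +1.20034); u = 794.5·(+0.02042)/1.20034 + 336.7 = 350.2164, v = 692.6·(-0.15344)/1.20034 + 228.8 = 140.2652
M1: Pc = R·M1+t = (+0.19228, -0.06744, +1.18255); u = 794.5·(+0.19228)/1.18255 + 336.7 = 465.8860, v = 692.6·(-0.06744)/1.18255 + 228.8 = 189.3015
M2: Pc = R·M2+t = (+0.27938, -0.23936, +1.19286); u = 794.5·(+0.27938)/1.19286 + 336.7 = 522.7796, v = 692.6·(-0.23936)/1.19286 + 228.8 = 89.8219
M3: Pc = R·M3+t = (+0.10752, -0.32536, +1.21065); u = 794.5·(+0.10752)/1.21065 + 336.7 = 407.2591, v = 692.6·(-0.32536)/1.21065 + 228.8 = 42.6653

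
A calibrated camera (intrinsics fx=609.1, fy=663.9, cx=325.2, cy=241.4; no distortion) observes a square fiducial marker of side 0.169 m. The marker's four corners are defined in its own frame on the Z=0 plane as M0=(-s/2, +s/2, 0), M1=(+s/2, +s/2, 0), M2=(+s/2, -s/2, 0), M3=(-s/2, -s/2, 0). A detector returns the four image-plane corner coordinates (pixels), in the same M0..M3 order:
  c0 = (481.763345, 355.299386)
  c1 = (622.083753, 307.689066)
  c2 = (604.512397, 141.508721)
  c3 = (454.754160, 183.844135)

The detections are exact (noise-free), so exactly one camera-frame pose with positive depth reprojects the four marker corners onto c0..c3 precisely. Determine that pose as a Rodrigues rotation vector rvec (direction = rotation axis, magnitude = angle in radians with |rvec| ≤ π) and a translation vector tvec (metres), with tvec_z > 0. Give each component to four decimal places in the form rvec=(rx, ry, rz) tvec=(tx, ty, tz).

Intrinsics K: fx=609.1, fy=663.9, cx=325.2, cy=241.4
Marker side s = 0.169 m; corners in marker frame (Z=0):
  M0 = (-0.0845, +0.0845, 0)
  M1 = (+0.0845, +0.0845, 0)
  M2 = (+0.0845, -0.0845, 0)
  M3 = (-0.0845, -0.0845, 0)
Detected image corners:
  c0 = (481.763345, 355.299386) px
  c1 = (622.083753, 307.689066) px
  c2 = (604.512397, 141.508721) px
  c3 = (454.754160, 183.844135) px
Planar DLT: solve 8×8 A·h = b for H (H[2,2]=1):
  H  [+1006.75119 +316.51084 +542.79331]
  H  [-198.32957 +1083.20761 +249.00417]
  H  [+0.27616 +0.34259 +1.00000]
B = K⁻¹H; ‖b₁‖=1.581721, ‖b₂‖=1.581721; λ = 2/(‖b₁‖+‖b₂‖) = 0.632223, sign → tz>0 ⇒ λ=+0.632223
r₁ = λ·B[:,0] = (+0.95175,-0.25235,+0.17459); r₂ = λ·B[:,1] = (+0.21289,+0.95277,+0.21660)
r₃ = r₁×r₂ = (-0.22100,-0.16898,+0.96052); SVD([r₁ r₂ r₃]) → R = UVᵀ:
  R  [+0.95175 +0.21289 -0.22100]
  R  [-0.25235 +0.95277 -0.16898]
  R  [+0.17459 +0.21660 +0.96052]
t = (+0.22585, +0.00724, +0.63222) m
tr R = 2.865045; θ = arccos((tr R − 1)/2) = 0.369459 rad = 21.168°
axis k = ((R−Rᵀ)₃₂, (R−Rᵀ)₁₃, (R−Rᵀ)₂₁) / (2 sinθ) = (+0.533871, -0.547746, -0.644171)
rvec = θ·k = (+0.197244, -0.202370, -0.237995)

rvec=(0.1972, -0.2024, -0.2380) tvec=(0.2259, 0.0072, 0.6322)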